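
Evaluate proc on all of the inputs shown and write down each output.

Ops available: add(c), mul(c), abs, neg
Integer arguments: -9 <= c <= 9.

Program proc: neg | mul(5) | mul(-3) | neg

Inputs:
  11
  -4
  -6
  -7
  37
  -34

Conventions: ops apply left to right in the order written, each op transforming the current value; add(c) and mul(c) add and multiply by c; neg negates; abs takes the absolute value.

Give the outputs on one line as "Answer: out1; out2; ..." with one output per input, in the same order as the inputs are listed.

-165; 60; 90; 105; -555; 510

Execution, op by op:
  11 -> -11 -> -55 -> 165 -> -165
  -4 -> 4 -> 20 -> -60 -> 60
  -6 -> 6 -> 30 -> -90 -> 90
  -7 -> 7 -> 35 -> -105 -> 105
  37 -> -37 -> -185 -> 555 -> -555
  -34 -> 34 -> 170 -> -510 -> 510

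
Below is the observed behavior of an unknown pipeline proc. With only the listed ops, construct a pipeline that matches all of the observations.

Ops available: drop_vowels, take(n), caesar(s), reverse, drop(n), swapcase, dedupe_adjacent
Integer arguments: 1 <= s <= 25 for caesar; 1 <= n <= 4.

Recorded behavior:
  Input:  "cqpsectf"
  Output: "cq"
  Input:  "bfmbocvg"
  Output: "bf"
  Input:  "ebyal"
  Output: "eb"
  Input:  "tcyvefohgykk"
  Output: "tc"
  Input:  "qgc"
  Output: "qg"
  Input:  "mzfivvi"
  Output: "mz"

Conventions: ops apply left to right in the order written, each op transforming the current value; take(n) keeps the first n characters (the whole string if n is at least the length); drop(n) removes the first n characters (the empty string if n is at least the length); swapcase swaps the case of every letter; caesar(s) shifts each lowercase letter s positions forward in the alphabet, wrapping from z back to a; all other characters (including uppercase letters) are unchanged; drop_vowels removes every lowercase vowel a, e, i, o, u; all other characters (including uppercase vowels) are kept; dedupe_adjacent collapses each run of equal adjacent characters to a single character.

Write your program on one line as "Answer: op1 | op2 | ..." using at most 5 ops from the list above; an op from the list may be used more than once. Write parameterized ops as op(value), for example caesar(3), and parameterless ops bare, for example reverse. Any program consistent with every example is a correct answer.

swapcase | take(3) | take(2) | swapcase

Check, running the answer program on each example:
  "cqpsectf" -> "CQPSECTF" -> "CQP" -> "CQ" -> "cq"
  "bfmbocvg" -> "BFMBOCVG" -> "BFM" -> "BF" -> "bf"
  "ebyal" -> "EBYAL" -> "EBY" -> "EB" -> "eb"
  "tcyvefohgykk" -> "TCYVEFOHGYKK" -> "TCY" -> "TC" -> "tc"
  "qgc" -> "QGC" -> "QGC" -> "QG" -> "qg"
  "mzfivvi" -> "MZFIVVI" -> "MZF" -> "MZ" -> "mz"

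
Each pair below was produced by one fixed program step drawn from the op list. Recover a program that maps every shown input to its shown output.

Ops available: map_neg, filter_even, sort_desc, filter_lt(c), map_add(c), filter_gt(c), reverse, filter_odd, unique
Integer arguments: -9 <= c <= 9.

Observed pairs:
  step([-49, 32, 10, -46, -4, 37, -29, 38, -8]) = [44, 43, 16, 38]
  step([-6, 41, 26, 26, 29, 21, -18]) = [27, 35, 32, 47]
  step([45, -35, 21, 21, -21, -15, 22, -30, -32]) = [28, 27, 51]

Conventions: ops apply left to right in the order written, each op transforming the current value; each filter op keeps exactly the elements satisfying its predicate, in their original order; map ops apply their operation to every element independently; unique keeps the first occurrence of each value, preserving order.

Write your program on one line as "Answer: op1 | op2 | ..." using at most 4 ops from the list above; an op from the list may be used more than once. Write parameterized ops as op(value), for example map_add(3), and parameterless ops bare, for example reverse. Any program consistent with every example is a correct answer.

filter_gt(5) | reverse | unique | map_add(6)

Check, running the answer program on each example:
  [-49, 32, 10, -46, -4, 37, -29, 38, -8] -> [32, 10, 37, 38] -> [38, 37, 10, 32] -> [38, 37, 10, 32] -> [44, 43, 16, 38]
  [-6, 41, 26, 26, 29, 21, -18] -> [41, 26, 26, 29, 21] -> [21, 29, 26, 26, 41] -> [21, 29, 26, 41] -> [27, 35, 32, 47]
  [45, -35, 21, 21, -21, -15, 22, -30, -32] -> [45, 21, 21, 22] -> [22, 21, 21, 45] -> [22, 21, 45] -> [28, 27, 51]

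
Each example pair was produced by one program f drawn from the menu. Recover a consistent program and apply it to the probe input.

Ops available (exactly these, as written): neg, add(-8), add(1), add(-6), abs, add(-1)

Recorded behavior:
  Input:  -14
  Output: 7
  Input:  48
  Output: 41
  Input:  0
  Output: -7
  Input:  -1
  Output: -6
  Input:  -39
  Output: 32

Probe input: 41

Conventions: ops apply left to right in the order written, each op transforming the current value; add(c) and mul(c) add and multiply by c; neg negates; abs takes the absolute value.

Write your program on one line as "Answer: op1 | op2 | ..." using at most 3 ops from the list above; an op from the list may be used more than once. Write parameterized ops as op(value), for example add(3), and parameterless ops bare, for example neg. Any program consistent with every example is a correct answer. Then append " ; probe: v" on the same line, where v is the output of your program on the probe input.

abs | add(-1) | add(-6) ; probe: 34

Check, running the answer program on each example:
  -14 -> 14 -> 13 -> 7
  48 -> 48 -> 47 -> 41
  0 -> 0 -> -1 -> -7
  -1 -> 1 -> 0 -> -6
  -39 -> 39 -> 38 -> 32
  probe: 41 -> 41 -> 40 -> 34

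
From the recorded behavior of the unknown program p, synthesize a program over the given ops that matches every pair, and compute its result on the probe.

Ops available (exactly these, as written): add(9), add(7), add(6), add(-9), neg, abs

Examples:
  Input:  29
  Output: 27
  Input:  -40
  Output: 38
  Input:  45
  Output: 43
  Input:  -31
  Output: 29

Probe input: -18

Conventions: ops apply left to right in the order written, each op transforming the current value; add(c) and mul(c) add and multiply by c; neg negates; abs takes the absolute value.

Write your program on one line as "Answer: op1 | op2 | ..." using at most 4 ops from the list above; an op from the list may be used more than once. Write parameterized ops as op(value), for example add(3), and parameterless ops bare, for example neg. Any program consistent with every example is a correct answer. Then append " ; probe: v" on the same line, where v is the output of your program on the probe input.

abs | add(7) | add(-9) ; probe: 16

Check, running the answer program on each example:
  29 -> 29 -> 36 -> 27
  -40 -> 40 -> 47 -> 38
  45 -> 45 -> 52 -> 43
  -31 -> 31 -> 38 -> 29
  probe: -18 -> 18 -> 25 -> 16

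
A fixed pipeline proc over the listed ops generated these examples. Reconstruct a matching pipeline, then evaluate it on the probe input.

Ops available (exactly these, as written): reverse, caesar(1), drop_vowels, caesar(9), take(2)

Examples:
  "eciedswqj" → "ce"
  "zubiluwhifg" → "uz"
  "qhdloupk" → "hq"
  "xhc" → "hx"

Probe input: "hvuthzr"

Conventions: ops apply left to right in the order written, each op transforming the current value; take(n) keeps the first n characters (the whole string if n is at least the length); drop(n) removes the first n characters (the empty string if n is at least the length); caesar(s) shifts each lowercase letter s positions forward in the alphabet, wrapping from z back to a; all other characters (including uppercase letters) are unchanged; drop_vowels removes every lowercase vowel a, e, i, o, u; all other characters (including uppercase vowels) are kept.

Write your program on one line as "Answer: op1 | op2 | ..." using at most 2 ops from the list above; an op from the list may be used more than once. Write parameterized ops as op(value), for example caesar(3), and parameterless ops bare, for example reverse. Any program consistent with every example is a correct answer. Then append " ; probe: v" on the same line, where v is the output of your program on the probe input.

take(2) | reverse ; probe: "vh"

Check, running the answer program on each example:
  "eciedswqj" -> "ec" -> "ce"
  "zubiluwhifg" -> "zu" -> "uz"
  "qhdloupk" -> "qh" -> "hq"
  "xhc" -> "xh" -> "hx"
  probe: "hvuthzr" -> "hv" -> "vh"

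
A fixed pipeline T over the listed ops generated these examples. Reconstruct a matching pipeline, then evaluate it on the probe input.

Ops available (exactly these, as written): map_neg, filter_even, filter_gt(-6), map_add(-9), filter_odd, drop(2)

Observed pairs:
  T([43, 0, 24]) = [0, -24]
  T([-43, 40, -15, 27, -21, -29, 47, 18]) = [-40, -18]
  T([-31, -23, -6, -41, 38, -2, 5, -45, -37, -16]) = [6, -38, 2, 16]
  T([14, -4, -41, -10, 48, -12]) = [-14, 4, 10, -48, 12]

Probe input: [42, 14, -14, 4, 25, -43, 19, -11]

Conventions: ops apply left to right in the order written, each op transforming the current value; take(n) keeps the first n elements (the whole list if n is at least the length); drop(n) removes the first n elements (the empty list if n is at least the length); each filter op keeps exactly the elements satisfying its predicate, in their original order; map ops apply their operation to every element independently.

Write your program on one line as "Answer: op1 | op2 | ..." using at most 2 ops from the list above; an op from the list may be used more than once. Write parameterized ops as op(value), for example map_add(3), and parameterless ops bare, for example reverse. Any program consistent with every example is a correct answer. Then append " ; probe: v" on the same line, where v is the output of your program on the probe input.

map_neg | filter_even ; probe: [-42, -14, 14, -4]

Check, running the answer program on each example:
  [43, 0, 24] -> [-43, 0, -24] -> [0, -24]
  [-43, 40, -15, 27, -21, -29, 47, 18] -> [43, -40, 15, -27, 21, 29, -47, -18] -> [-40, -18]
  [-31, -23, -6, -41, 38, -2, 5, -45, -37, -16] -> [31, 23, 6, 41, -38, 2, -5, 45, 37, 16] -> [6, -38, 2, 16]
  [14, -4, -41, -10, 48, -12] -> [-14, 4, 41, 10, -48, 12] -> [-14, 4, 10, -48, 12]
  probe: [42, 14, -14, 4, 25, -43, 19, -11] -> [-42, -14, 14, -4, -25, 43, -19, 11] -> [-42, -14, 14, -4]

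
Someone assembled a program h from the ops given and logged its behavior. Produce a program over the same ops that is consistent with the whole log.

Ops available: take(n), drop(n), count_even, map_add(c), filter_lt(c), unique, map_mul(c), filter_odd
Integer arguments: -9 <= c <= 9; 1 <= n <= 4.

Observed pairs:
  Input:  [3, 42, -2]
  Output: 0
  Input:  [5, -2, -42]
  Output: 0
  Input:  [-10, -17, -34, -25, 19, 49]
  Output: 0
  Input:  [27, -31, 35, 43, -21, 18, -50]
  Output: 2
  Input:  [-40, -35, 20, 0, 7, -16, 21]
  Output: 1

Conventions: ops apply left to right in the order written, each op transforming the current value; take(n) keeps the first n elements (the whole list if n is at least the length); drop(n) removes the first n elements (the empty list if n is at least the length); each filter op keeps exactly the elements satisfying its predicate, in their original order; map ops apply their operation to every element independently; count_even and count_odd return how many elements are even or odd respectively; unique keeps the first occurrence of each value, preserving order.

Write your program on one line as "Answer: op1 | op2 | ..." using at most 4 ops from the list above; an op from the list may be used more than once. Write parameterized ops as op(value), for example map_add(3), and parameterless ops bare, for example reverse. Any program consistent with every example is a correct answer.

map_mul(-1) | drop(4) | map_mul(-7) | count_even

Check, running the answer program on each example:
  [3, 42, -2] -> [-3, -42, 2] -> [] -> [] -> 0
  [5, -2, -42] -> [-5, 2, 42] -> [] -> [] -> 0
  [-10, -17, -34, -25, 19, 49] -> [10, 17, 34, 25, -19, -49] -> [-19, -49] -> [133, 343] -> 0
  [27, -31, 35, 43, -21, 18, -50] -> [-27, 31, -35, -43, 21, -18, 50] -> [21, -18, 50] -> [-147, 126, -350] -> 2
  [-40, -35, 20, 0, 7, -16, 21] -> [40, 35, -20, 0, -7, 16, -21] -> [-7, 16, -21] -> [49, -112, 147] -> 1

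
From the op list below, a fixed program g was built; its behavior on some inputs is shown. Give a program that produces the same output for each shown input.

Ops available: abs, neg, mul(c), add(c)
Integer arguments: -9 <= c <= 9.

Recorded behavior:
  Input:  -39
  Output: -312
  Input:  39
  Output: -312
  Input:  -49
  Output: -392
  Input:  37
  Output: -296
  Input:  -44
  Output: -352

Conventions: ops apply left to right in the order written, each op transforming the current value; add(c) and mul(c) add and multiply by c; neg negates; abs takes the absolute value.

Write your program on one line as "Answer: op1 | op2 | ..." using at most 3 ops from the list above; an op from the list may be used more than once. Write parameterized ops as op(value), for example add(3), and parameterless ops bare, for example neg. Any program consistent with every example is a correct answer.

abs | mul(-8)

Check, running the answer program on each example:
  -39 -> 39 -> -312
  39 -> 39 -> -312
  -49 -> 49 -> -392
  37 -> 37 -> -296
  -44 -> 44 -> -352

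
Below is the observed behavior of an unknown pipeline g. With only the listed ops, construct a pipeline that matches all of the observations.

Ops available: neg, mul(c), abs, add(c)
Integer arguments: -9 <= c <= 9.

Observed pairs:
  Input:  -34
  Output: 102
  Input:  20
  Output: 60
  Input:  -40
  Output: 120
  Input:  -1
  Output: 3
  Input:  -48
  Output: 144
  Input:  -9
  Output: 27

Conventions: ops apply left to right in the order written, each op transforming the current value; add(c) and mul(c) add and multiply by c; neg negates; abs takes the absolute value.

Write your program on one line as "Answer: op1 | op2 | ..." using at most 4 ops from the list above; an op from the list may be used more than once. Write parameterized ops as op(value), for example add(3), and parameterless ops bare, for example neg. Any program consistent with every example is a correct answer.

mul(-3) | neg | abs

Check, running the answer program on each example:
  -34 -> 102 -> -102 -> 102
  20 -> -60 -> 60 -> 60
  -40 -> 120 -> -120 -> 120
  -1 -> 3 -> -3 -> 3
  -48 -> 144 -> -144 -> 144
  -9 -> 27 -> -27 -> 27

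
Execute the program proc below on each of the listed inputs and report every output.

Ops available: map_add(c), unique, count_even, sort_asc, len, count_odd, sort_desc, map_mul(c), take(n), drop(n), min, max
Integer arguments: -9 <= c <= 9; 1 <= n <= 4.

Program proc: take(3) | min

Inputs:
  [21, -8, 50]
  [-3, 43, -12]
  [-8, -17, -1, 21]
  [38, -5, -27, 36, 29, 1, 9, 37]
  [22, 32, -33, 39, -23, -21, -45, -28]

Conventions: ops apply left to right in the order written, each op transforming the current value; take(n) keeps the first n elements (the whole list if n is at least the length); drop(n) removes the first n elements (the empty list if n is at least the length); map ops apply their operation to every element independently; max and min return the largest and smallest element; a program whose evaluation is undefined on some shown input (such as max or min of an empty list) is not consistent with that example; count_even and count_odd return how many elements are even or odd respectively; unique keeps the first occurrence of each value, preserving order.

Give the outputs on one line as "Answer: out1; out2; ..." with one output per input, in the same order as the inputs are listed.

-8; -12; -17; -27; -33

Execution, op by op:
  [21, -8, 50] -> [21, -8, 50] -> -8
  [-3, 43, -12] -> [-3, 43, -12] -> -12
  [-8, -17, -1, 21] -> [-8, -17, -1] -> -17
  [38, -5, -27, 36, 29, 1, 9, 37] -> [38, -5, -27] -> -27
  [22, 32, -33, 39, -23, -21, -45, -28] -> [22, 32, -33] -> -33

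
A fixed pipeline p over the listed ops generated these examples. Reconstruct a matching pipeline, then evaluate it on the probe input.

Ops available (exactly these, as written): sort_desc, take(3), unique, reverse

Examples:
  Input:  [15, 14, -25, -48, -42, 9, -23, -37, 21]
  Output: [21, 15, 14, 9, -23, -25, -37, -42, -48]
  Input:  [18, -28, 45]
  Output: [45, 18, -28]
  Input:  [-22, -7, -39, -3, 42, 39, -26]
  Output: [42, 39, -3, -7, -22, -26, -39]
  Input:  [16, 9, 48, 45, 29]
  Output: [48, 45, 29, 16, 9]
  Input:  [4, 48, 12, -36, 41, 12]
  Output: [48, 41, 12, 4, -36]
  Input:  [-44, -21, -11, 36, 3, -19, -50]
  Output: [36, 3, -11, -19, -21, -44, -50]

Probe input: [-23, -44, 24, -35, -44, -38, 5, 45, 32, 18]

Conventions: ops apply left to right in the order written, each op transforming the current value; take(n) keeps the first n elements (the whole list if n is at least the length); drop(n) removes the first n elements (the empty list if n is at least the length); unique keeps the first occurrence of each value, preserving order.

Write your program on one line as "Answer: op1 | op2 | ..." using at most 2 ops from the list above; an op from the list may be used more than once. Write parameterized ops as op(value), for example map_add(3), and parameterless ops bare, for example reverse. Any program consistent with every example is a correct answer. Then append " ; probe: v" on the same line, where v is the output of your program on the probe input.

unique | sort_desc ; probe: [45, 32, 24, 18, 5, -23, -35, -38, -44]

Check, running the answer program on each example:
  [15, 14, -25, -48, -42, 9, -23, -37, 21] -> [15, 14, -25, -48, -42, 9, -23, -37, 21] -> [21, 15, 14, 9, -23, -25, -37, -42, -48]
  [18, -28, 45] -> [18, -28, 45] -> [45, 18, -28]
  [-22, -7, -39, -3, 42, 39, -26] -> [-22, -7, -39, -3, 42, 39, -26] -> [42, 39, -3, -7, -22, -26, -39]
  [16, 9, 48, 45, 29] -> [16, 9, 48, 45, 29] -> [48, 45, 29, 16, 9]
  [4, 48, 12, -36, 41, 12] -> [4, 48, 12, -36, 41] -> [48, 41, 12, 4, -36]
  [-44, -21, -11, 36, 3, -19, -50] -> [-44, -21, -11, 36, 3, -19, -50] -> [36, 3, -11, -19, -21, -44, -50]
  probe: [-23, -44, 24, -35, -44, -38, 5, 45, 32, 18] -> [-23, -44, 24, -35, -38, 5, 45, 32, 18] -> [45, 32, 24, 18, 5, -23, -35, -38, -44]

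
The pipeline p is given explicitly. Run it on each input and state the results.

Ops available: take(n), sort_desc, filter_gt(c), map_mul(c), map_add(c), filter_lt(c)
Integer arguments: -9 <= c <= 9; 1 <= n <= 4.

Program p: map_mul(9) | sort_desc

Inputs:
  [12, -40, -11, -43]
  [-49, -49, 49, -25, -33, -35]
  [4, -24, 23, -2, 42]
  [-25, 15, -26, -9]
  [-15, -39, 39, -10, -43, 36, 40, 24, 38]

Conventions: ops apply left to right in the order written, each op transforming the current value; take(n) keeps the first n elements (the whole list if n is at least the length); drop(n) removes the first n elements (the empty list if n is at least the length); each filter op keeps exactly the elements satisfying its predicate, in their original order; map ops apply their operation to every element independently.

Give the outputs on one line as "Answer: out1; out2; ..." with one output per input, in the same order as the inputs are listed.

[108, -99, -360, -387]; [441, -225, -297, -315, -441, -441]; [378, 207, 36, -18, -216]; [135, -81, -225, -234]; [360, 351, 342, 324, 216, -90, -135, -351, -387]

Execution, op by op:
  [12, -40, -11, -43] -> [108, -360, -99, -387] -> [108, -99, -360, -387]
  [-49, -49, 49, -25, -33, -35] -> [-441, -441, 441, -225, -297, -315] -> [441, -225, -297, -315, -441, -441]
  [4, -24, 23, -2, 42] -> [36, -216, 207, -18, 378] -> [378, 207, 36, -18, -216]
  [-25, 15, -26, -9] -> [-225, 135, -234, -81] -> [135, -81, -225, -234]
  [-15, -39, 39, -10, -43, 36, 40, 24, 38] -> [-135, -351, 351, -90, -387, 324, 360, 216, 342] -> [360, 351, 342, 324, 216, -90, -135, -351, -387]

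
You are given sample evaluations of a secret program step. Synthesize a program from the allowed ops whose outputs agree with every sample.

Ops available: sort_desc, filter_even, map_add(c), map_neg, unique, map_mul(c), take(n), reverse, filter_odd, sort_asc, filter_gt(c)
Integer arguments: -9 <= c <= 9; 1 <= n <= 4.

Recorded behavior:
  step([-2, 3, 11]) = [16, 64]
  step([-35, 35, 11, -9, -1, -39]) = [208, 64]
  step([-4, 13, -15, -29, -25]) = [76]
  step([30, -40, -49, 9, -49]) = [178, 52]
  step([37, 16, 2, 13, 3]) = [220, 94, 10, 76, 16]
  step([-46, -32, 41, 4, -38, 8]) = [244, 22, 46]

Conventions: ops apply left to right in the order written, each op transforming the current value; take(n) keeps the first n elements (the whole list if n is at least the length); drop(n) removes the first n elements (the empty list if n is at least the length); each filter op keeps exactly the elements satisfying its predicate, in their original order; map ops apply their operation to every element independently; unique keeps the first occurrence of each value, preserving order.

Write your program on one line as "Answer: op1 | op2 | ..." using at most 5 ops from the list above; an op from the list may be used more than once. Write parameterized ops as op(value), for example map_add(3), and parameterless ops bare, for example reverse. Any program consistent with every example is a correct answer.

unique | map_mul(6) | filter_gt(9) | map_add(-2)

Check, running the answer program on each example:
  [-2, 3, 11] -> [-2, 3, 11] -> [-12, 18, 66] -> [18, 66] -> [16, 64]
  [-35, 35, 11, -9, -1, -39] -> [-35, 35, 11, -9, -1, -39] -> [-210, 210, 66, -54, -6, -234] -> [210, 66] -> [208, 64]
  [-4, 13, -15, -29, -25] -> [-4, 13, -15, -29, -25] -> [-24, 78, -90, -174, -150] -> [78] -> [76]
  [30, -40, -49, 9, -49] -> [30, -40, -49, 9] -> [180, -240, -294, 54] -> [180, 54] -> [178, 52]
  [37, 16, 2, 13, 3] -> [37, 16, 2, 13, 3] -> [222, 96, 12, 78, 18] -> [222, 96, 12, 78, 18] -> [220, 94, 10, 76, 16]
  [-46, -32, 41, 4, -38, 8] -> [-46, -32, 41, 4, -38, 8] -> [-276, -192, 246, 24, -228, 48] -> [246, 24, 48] -> [244, 22, 46]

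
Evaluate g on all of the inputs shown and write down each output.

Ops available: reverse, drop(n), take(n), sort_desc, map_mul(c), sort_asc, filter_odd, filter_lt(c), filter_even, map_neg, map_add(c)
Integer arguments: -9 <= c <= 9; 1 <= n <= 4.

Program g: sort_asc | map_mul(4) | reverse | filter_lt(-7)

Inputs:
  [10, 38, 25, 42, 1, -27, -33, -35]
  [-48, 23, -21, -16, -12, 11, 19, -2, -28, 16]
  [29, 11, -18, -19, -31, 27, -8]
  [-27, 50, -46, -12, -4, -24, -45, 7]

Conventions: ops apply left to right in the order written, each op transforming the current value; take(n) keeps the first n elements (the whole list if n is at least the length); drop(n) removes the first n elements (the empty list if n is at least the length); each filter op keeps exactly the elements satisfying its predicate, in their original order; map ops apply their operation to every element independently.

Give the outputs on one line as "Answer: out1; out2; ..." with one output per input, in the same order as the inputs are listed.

Execution, op by op:
  [10, 38, 25, 42, 1, -27, -33, -35] -> [-35, -33, -27, 1, 10, 25, 38, 42] -> [-140, -132, -108, 4, 40, 100, 152, 168] -> [168, 152, 100, 40, 4, -108, -132, -140] -> [-108, -132, -140]
  [-48, 23, -21, -16, -12, 11, 19, -2, -28, 16] -> [-48, -28, -21, -16, -12, -2, 11, 16, 19, 23] -> [-192, -112, -84, -64, -48, -8, 44, 64, 76, 92] -> [92, 76, 64, 44, -8, -48, -64, -84, -112, -192] -> [-8, -48, -64, -84, -112, -192]
  [29, 11, -18, -19, -31, 27, -8] -> [-31, -19, -18, -8, 11, 27, 29] -> [-124, -76, -72, -32, 44, 108, 116] -> [116, 108, 44, -32, -72, -76, -124] -> [-32, -72, -76, -124]
  [-27, 50, -46, -12, -4, -24, -45, 7] -> [-46, -45, -27, -24, -12, -4, 7, 50] -> [-184, -180, -108, -96, -48, -16, 28, 200] -> [200, 28, -16, -48, -96, -108, -180, -184] -> [-16, -48, -96, -108, -180, -184]

[-108, -132, -140]; [-8, -48, -64, -84, -112, -192]; [-32, -72, -76, -124]; [-16, -48, -96, -108, -180, -184]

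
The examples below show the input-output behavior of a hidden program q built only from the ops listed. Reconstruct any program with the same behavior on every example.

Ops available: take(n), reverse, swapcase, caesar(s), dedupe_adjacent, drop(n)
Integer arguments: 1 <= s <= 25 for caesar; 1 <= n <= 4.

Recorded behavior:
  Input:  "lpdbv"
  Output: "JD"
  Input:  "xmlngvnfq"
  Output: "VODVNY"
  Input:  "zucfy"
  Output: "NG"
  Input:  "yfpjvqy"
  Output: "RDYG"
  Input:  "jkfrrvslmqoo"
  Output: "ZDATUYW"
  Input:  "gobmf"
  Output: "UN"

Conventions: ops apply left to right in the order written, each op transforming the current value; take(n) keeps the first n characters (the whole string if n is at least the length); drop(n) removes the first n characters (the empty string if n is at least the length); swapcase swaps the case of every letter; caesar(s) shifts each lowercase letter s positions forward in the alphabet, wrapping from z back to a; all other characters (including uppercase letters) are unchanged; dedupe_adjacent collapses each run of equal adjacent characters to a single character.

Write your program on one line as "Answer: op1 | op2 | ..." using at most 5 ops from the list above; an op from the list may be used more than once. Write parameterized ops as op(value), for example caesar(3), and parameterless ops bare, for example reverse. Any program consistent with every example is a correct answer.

caesar(20) | caesar(14) | swapcase | drop(3) | dedupe_adjacent

Check, running the answer program on each example:
  "lpdbv" -> "fjxvp" -> "txljd" -> "TXLJD" -> "JD" -> "JD"
  "xmlngvnfq" -> "rgfhaphzk" -> "futvodvny" -> "FUTVODVNY" -> "VODVNY" -> "VODVNY"
  "zucfy" -> "towzs" -> "hckng" -> "HCKNG" -> "NG" -> "NG"
  "yfpjvqy" -> "szjdpks" -> "gnxrdyg" -> "GNXRDYG" -> "RDYG" -> "RDYG"
  "jkfrrvslmqoo" -> "dezllpmfgkii" -> "rsnzzdatuyww" -> "RSNZZDATUYWW" -> "ZZDATUYWW" -> "ZDATUYW"
  "gobmf" -> "aivgz" -> "owjun" -> "OWJUN" -> "UN" -> "UN"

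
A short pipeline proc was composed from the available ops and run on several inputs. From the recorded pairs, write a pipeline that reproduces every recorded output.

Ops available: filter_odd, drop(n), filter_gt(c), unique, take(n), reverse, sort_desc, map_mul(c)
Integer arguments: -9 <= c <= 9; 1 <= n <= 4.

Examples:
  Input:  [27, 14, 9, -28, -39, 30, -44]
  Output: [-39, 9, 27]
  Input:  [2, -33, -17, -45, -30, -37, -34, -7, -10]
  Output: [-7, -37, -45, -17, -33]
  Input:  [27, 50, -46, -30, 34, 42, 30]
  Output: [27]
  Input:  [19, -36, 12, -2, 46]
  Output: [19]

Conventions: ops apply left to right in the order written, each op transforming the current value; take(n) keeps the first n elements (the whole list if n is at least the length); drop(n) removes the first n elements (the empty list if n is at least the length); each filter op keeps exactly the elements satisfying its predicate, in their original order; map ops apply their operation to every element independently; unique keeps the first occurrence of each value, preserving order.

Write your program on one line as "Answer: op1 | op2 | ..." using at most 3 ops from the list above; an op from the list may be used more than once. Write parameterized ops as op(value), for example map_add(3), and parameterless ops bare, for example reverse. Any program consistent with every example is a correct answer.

reverse | filter_odd

Check, running the answer program on each example:
  [27, 14, 9, -28, -39, 30, -44] -> [-44, 30, -39, -28, 9, 14, 27] -> [-39, 9, 27]
  [2, -33, -17, -45, -30, -37, -34, -7, -10] -> [-10, -7, -34, -37, -30, -45, -17, -33, 2] -> [-7, -37, -45, -17, -33]
  [27, 50, -46, -30, 34, 42, 30] -> [30, 42, 34, -30, -46, 50, 27] -> [27]
  [19, -36, 12, -2, 46] -> [46, -2, 12, -36, 19] -> [19]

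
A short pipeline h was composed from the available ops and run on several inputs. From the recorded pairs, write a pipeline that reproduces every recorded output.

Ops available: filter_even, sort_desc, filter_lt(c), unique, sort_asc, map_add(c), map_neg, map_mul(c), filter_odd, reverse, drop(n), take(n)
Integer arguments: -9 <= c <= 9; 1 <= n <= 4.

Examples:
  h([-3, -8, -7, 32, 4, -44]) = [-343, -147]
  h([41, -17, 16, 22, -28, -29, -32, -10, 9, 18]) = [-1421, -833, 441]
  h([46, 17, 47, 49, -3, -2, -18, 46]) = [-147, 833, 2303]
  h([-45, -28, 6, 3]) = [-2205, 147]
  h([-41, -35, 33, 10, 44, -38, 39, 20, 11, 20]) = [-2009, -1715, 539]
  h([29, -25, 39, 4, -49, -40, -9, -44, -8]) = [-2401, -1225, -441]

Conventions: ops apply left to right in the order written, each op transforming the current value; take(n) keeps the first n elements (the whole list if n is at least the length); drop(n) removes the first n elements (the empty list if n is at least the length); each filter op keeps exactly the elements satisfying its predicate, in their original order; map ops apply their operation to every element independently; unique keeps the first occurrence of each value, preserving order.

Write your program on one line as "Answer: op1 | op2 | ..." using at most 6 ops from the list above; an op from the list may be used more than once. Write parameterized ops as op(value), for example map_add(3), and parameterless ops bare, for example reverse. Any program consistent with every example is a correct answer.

map_mul(7) | map_mul(7) | sort_asc | unique | filter_odd | take(3)

Check, running the answer program on each example:
  [-3, -8, -7, 32, 4, -44] -> [-21, -56, -49, 224, 28, -308] -> [-147, -392, -343, 1568, 196, -2156] -> [-2156, -392, -343, -147, 196, 1568] -> [-2156, -392, -343, -147, 196, 1568] -> [-343, -147] -> [-343, -147]
  [41, -17, 16, 22, -28, -29, -32, -10, 9, 18] -> [287, -119, 112, 154, -196, -203, -224, -70, 63, 126] -> [2009, -833, 784, 1078, -1372, -1421, -1568, -490, 441, 882] -> [-1568, -1421, -1372, -833, -490, 441, 784, 882, 1078, 2009] -> [-1568, -1421, -1372, -833, -490, 441, 784, 882, 1078, 2009] -> [-1421, -833, 441, 2009] -> [-1421, -833, 441]
  [46, 17, 47, 49, -3, -2, -18, 46] -> [322, 119, 329, 343, -21, -14, -126, 322] -> [2254, 833, 2303, 2401, -147, -98, -882, 2254] -> [-882, -147, -98, 833, 2254, 2254, 2303, 2401] -> [-882, -147, -98, 833, 2254, 2303, 2401] -> [-147, 833, 2303, 2401] -> [-147, 833, 2303]
  [-45, -28, 6, 3] -> [-315, -196, 42, 21] -> [-2205, -1372, 294, 147] -> [-2205, -1372, 147, 294] -> [-2205, -1372, 147, 294] -> [-2205, 147] -> [-2205, 147]
  [-41, -35, 33, 10, 44, -38, 39, 20, 11, 20] -> [-287, -245, 231, 70, 308, -266, 273, 140, 77, 140] -> [-2009, -1715, 1617, 490, 2156, -1862, 1911, 980, 539, 980] -> [-2009, -1862, -1715, 490, 539, 980, 980, 1617, 1911, 2156] -> [-2009, -1862, -1715, 490, 539, 980, 1617, 1911, 2156] -> [-2009, -1715, 539, 1617, 1911] -> [-2009, -1715, 539]
  [29, -25, 39, 4, -49, -40, -9, -44, -8] -> [203, -175, 273, 28, -343, -280, -63, -308, -56] -> [1421, -1225, 1911, 196, -2401, -1960, -441, -2156, -392] -> [-2401, -2156, -1960, -1225, -441, -392, 196, 1421, 1911] -> [-2401, -2156, -1960, -1225, -441, -392, 196, 1421, 1911] -> [-2401, -1225, -441, 1421, 1911] -> [-2401, -1225, -441]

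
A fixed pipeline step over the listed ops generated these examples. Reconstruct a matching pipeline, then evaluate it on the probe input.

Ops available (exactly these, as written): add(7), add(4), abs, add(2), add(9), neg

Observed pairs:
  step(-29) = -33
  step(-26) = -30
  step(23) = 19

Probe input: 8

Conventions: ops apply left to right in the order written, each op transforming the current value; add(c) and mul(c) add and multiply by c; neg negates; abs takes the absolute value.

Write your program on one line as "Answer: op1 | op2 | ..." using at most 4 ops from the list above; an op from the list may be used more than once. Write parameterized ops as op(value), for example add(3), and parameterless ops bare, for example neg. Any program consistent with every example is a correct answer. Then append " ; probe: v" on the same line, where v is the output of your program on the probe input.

neg | add(4) | neg ; probe: 4

Check, running the answer program on each example:
  -29 -> 29 -> 33 -> -33
  -26 -> 26 -> 30 -> -30
  23 -> -23 -> -19 -> 19
  probe: 8 -> -8 -> -4 -> 4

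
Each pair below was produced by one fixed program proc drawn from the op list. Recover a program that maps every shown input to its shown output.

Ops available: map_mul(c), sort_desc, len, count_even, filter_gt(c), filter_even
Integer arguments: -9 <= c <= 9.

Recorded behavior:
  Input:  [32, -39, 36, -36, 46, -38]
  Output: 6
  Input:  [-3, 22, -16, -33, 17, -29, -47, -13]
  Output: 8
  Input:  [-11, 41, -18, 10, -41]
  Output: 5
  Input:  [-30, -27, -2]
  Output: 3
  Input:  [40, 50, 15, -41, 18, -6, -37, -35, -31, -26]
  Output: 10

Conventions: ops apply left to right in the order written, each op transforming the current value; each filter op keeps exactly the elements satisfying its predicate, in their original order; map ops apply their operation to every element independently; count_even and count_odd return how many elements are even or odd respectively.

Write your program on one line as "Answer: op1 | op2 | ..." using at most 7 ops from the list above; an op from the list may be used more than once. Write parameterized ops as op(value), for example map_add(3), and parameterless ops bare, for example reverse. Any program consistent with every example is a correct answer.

sort_desc | map_mul(-8) | sort_desc | map_mul(-3) | sort_desc | count_even

Check, running the answer program on each example:
  [32, -39, 36, -36, 46, -38] -> [46, 36, 32, -36, -38, -39] -> [-368, -288, -256, 288, 304, 312] -> [312, 304, 288, -256, -288, -368] -> [-936, -912, -864, 768, 864, 1104] -> [1104, 864, 768, -864, -912, -936] -> 6
  [-3, 22, -16, -33, 17, -29, -47, -13] -> [22, 17, -3, -13, -16, -29, -33, -47] -> [-176, -136, 24, 104, 128, 232, 264, 376] -> [376, 264, 232, 128, 104, 24, -136, -176] -> [-1128, -792, -696, -384, -312, -72, 408, 528] -> [528, 408, -72, -312, -384, -696, -792, -1128] -> 8
  [-11, 41, -18, 10, -41] -> [41, 10, -11, -18, -41] -> [-328, -80, 88, 144, 328] -> [328, 144, 88, -80, -328] -> [-984, -432, -264, 240, 984] -> [984, 240, -264, -432, -984] -> 5
  [-30, -27, -2] -> [-2, -27, -30] -> [16, 216, 240] -> [240, 216, 16] -> [-720, -648, -48] -> [-48, -648, -720] -> 3
  [40, 50, 15, -41, 18, -6, -37, -35, -31, -26] -> [50, 40, 18, 15, -6, -26, -31, -35, -37, -41] -> [-400, -320, -144, -120, 48, 208, 248, 280, 296, 328] -> [328, 296, 280, 248, 208, 48, -120, -144, -320, -400] -> [-984, -888, -840, -744, -624, -144, 360, 432, 960, 1200] -> [1200, 960, 432, 360, -144, -624, -744, -840, -888, -984] -> 10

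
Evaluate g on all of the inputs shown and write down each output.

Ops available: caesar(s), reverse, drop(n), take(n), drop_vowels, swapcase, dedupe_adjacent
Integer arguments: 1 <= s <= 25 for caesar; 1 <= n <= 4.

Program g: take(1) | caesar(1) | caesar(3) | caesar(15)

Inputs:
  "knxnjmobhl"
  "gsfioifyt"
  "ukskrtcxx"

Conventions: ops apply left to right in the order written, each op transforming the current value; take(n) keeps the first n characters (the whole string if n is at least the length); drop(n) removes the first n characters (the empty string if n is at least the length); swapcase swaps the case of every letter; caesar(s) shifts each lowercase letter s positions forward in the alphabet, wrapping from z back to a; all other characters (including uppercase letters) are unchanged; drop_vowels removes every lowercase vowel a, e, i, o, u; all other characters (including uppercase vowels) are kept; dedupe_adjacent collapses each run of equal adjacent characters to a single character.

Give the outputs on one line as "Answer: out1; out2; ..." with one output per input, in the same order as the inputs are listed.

"d"; "z"; "n"

Execution, op by op:
  "knxnjmobhl" -> "k" -> "l" -> "o" -> "d"
  "gsfioifyt" -> "g" -> "h" -> "k" -> "z"
  "ukskrtcxx" -> "u" -> "v" -> "y" -> "n"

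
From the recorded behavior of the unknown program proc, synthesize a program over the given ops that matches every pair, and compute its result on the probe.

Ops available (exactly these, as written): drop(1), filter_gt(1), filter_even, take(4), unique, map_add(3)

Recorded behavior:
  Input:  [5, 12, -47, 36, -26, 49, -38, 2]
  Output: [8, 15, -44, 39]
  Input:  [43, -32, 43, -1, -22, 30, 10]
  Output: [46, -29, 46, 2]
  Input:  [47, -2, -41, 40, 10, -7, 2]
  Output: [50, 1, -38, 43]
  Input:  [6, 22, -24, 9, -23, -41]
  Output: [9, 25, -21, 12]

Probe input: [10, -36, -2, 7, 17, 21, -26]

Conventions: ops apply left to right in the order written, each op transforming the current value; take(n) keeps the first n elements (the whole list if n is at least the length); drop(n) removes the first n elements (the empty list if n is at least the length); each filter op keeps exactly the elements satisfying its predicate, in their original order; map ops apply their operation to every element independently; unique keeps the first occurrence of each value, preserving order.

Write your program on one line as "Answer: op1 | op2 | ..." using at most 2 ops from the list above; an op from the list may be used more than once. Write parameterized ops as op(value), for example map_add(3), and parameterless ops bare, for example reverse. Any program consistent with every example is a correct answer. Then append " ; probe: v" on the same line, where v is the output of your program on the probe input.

map_add(3) | take(4) ; probe: [13, -33, 1, 10]

Check, running the answer program on each example:
  [5, 12, -47, 36, -26, 49, -38, 2] -> [8, 15, -44, 39, -23, 52, -35, 5] -> [8, 15, -44, 39]
  [43, -32, 43, -1, -22, 30, 10] -> [46, -29, 46, 2, -19, 33, 13] -> [46, -29, 46, 2]
  [47, -2, -41, 40, 10, -7, 2] -> [50, 1, -38, 43, 13, -4, 5] -> [50, 1, -38, 43]
  [6, 22, -24, 9, -23, -41] -> [9, 25, -21, 12, -20, -38] -> [9, 25, -21, 12]
  probe: [10, -36, -2, 7, 17, 21, -26] -> [13, -33, 1, 10, 20, 24, -23] -> [13, -33, 1, 10]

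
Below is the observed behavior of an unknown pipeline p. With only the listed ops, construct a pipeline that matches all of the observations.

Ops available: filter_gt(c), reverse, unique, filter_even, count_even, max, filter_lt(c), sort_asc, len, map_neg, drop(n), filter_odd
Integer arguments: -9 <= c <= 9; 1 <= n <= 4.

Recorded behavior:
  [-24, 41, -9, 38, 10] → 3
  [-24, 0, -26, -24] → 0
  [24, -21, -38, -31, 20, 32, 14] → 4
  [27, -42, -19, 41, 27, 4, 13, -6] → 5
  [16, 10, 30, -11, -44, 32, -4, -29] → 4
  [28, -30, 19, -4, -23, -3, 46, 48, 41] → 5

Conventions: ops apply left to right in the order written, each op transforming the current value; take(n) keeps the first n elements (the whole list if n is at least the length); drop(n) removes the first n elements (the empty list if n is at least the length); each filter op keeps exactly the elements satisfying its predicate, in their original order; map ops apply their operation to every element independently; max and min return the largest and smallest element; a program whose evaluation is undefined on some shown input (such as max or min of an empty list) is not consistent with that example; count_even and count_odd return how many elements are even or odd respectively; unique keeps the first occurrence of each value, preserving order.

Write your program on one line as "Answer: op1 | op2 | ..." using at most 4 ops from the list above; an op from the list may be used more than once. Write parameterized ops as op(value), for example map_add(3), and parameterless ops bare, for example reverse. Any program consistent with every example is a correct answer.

filter_gt(0) | sort_asc | len

Check, running the answer program on each example:
  [-24, 41, -9, 38, 10] -> [41, 38, 10] -> [10, 38, 41] -> 3
  [-24, 0, -26, -24] -> [] -> [] -> 0
  [24, -21, -38, -31, 20, 32, 14] -> [24, 20, 32, 14] -> [14, 20, 24, 32] -> 4
  [27, -42, -19, 41, 27, 4, 13, -6] -> [27, 41, 27, 4, 13] -> [4, 13, 27, 27, 41] -> 5
  [16, 10, 30, -11, -44, 32, -4, -29] -> [16, 10, 30, 32] -> [10, 16, 30, 32] -> 4
  [28, -30, 19, -4, -23, -3, 46, 48, 41] -> [28, 19, 46, 48, 41] -> [19, 28, 41, 46, 48] -> 5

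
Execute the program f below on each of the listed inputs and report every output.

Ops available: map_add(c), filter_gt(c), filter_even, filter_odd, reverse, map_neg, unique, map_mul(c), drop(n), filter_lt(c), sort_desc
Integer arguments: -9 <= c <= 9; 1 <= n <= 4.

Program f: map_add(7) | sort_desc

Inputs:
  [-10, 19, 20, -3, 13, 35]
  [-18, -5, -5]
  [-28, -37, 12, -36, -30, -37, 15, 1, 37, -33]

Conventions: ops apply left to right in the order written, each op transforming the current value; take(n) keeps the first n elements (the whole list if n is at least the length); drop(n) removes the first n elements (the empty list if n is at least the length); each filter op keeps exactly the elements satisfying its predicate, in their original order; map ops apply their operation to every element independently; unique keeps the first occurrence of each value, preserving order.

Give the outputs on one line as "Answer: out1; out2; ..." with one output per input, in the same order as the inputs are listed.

Execution, op by op:
  [-10, 19, 20, -3, 13, 35] -> [-3, 26, 27, 4, 20, 42] -> [42, 27, 26, 20, 4, -3]
  [-18, -5, -5] -> [-11, 2, 2] -> [2, 2, -11]
  [-28, -37, 12, -36, -30, -37, 15, 1, 37, -33] -> [-21, -30, 19, -29, -23, -30, 22, 8, 44, -26] -> [44, 22, 19, 8, -21, -23, -26, -29, -30, -30]

[42, 27, 26, 20, 4, -3]; [2, 2, -11]; [44, 22, 19, 8, -21, -23, -26, -29, -30, -30]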